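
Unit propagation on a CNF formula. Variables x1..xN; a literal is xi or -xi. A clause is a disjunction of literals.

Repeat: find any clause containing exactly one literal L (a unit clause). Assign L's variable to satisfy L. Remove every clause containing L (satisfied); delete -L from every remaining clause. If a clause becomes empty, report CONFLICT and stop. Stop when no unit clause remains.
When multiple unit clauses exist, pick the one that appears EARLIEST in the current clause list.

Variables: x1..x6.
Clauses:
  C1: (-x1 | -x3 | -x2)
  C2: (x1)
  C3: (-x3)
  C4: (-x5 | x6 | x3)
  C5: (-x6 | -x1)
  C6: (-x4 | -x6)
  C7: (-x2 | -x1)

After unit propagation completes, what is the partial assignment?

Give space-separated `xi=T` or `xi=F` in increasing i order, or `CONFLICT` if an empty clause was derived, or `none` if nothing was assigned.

Answer: x1=T x2=F x3=F x5=F x6=F

Derivation:
unit clause [1] forces x1=T; simplify:
  drop -1 from [-1, -3, -2] -> [-3, -2]
  drop -1 from [-6, -1] -> [-6]
  drop -1 from [-2, -1] -> [-2]
  satisfied 1 clause(s); 6 remain; assigned so far: [1]
unit clause [-3] forces x3=F; simplify:
  drop 3 from [-5, 6, 3] -> [-5, 6]
  satisfied 2 clause(s); 4 remain; assigned so far: [1, 3]
unit clause [-6] forces x6=F; simplify:
  drop 6 from [-5, 6] -> [-5]
  satisfied 2 clause(s); 2 remain; assigned so far: [1, 3, 6]
unit clause [-5] forces x5=F; simplify:
  satisfied 1 clause(s); 1 remain; assigned so far: [1, 3, 5, 6]
unit clause [-2] forces x2=F; simplify:
  satisfied 1 clause(s); 0 remain; assigned so far: [1, 2, 3, 5, 6]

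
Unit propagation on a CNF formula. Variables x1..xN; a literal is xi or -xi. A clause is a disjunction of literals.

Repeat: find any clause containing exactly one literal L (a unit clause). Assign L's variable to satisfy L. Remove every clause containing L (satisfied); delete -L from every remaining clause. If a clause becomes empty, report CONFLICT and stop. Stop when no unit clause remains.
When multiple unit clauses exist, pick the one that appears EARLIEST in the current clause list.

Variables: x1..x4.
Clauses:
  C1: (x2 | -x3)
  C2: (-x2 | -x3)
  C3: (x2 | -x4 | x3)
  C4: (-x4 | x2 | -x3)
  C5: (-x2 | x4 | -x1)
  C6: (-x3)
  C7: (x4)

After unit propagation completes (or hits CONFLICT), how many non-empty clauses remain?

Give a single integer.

Answer: 0

Derivation:
unit clause [-3] forces x3=F; simplify:
  drop 3 from [2, -4, 3] -> [2, -4]
  satisfied 4 clause(s); 3 remain; assigned so far: [3]
unit clause [4] forces x4=T; simplify:
  drop -4 from [2, -4] -> [2]
  satisfied 2 clause(s); 1 remain; assigned so far: [3, 4]
unit clause [2] forces x2=T; simplify:
  satisfied 1 clause(s); 0 remain; assigned so far: [2, 3, 4]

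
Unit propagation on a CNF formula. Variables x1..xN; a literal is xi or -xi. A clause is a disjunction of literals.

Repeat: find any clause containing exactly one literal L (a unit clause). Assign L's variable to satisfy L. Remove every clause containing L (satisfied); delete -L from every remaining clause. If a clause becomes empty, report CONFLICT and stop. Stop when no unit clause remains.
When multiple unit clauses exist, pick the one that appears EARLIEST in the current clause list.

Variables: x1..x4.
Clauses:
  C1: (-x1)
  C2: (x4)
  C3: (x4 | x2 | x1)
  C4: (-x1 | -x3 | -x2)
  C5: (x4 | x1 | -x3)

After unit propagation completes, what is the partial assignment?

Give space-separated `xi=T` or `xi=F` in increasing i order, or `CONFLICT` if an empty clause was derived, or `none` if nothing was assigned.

unit clause [-1] forces x1=F; simplify:
  drop 1 from [4, 2, 1] -> [4, 2]
  drop 1 from [4, 1, -3] -> [4, -3]
  satisfied 2 clause(s); 3 remain; assigned so far: [1]
unit clause [4] forces x4=T; simplify:
  satisfied 3 clause(s); 0 remain; assigned so far: [1, 4]

Answer: x1=F x4=T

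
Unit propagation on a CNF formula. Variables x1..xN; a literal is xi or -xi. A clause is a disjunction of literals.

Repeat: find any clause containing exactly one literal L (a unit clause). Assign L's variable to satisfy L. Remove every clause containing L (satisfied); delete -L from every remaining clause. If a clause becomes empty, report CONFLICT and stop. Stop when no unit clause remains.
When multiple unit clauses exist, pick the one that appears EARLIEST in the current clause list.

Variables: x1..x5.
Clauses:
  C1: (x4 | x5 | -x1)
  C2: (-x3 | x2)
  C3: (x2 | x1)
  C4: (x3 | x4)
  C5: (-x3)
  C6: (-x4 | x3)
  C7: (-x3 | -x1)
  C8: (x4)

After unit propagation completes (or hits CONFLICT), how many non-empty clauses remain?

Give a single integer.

unit clause [-3] forces x3=F; simplify:
  drop 3 from [3, 4] -> [4]
  drop 3 from [-4, 3] -> [-4]
  satisfied 3 clause(s); 5 remain; assigned so far: [3]
unit clause [4] forces x4=T; simplify:
  drop -4 from [-4] -> [] (empty!)
  satisfied 3 clause(s); 2 remain; assigned so far: [3, 4]
CONFLICT (empty clause)

Answer: 1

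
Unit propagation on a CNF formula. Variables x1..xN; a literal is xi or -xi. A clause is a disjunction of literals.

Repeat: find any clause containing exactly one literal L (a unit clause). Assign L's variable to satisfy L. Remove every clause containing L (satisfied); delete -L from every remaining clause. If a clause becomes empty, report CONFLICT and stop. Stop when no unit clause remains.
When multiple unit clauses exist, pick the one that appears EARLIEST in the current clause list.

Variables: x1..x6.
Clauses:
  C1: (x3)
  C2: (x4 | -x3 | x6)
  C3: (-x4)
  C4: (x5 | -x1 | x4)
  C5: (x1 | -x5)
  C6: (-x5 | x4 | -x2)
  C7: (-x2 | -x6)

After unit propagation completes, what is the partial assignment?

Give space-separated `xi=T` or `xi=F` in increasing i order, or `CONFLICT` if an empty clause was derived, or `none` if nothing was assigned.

unit clause [3] forces x3=T; simplify:
  drop -3 from [4, -3, 6] -> [4, 6]
  satisfied 1 clause(s); 6 remain; assigned so far: [3]
unit clause [-4] forces x4=F; simplify:
  drop 4 from [4, 6] -> [6]
  drop 4 from [5, -1, 4] -> [5, -1]
  drop 4 from [-5, 4, -2] -> [-5, -2]
  satisfied 1 clause(s); 5 remain; assigned so far: [3, 4]
unit clause [6] forces x6=T; simplify:
  drop -6 from [-2, -6] -> [-2]
  satisfied 1 clause(s); 4 remain; assigned so far: [3, 4, 6]
unit clause [-2] forces x2=F; simplify:
  satisfied 2 clause(s); 2 remain; assigned so far: [2, 3, 4, 6]

Answer: x2=F x3=T x4=F x6=T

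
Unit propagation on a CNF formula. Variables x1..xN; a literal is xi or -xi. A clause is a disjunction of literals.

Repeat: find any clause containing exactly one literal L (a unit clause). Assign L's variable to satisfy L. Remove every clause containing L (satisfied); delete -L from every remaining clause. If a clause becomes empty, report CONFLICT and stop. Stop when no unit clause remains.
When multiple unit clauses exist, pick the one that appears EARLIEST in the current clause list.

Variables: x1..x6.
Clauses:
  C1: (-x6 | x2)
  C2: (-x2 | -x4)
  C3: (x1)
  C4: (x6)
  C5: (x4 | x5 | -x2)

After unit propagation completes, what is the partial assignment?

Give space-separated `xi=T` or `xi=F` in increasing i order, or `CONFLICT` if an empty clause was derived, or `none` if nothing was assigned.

Answer: x1=T x2=T x4=F x5=T x6=T

Derivation:
unit clause [1] forces x1=T; simplify:
  satisfied 1 clause(s); 4 remain; assigned so far: [1]
unit clause [6] forces x6=T; simplify:
  drop -6 from [-6, 2] -> [2]
  satisfied 1 clause(s); 3 remain; assigned so far: [1, 6]
unit clause [2] forces x2=T; simplify:
  drop -2 from [-2, -4] -> [-4]
  drop -2 from [4, 5, -2] -> [4, 5]
  satisfied 1 clause(s); 2 remain; assigned so far: [1, 2, 6]
unit clause [-4] forces x4=F; simplify:
  drop 4 from [4, 5] -> [5]
  satisfied 1 clause(s); 1 remain; assigned so far: [1, 2, 4, 6]
unit clause [5] forces x5=T; simplify:
  satisfied 1 clause(s); 0 remain; assigned so far: [1, 2, 4, 5, 6]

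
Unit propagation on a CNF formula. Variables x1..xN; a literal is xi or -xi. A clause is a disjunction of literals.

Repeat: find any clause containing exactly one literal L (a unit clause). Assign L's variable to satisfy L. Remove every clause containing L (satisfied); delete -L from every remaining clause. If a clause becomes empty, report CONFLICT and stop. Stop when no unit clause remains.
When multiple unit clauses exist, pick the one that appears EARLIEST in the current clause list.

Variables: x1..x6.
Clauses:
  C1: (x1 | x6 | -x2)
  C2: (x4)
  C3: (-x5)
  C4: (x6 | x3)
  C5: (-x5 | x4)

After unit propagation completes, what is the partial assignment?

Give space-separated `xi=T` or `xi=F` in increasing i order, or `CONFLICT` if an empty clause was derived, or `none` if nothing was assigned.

unit clause [4] forces x4=T; simplify:
  satisfied 2 clause(s); 3 remain; assigned so far: [4]
unit clause [-5] forces x5=F; simplify:
  satisfied 1 clause(s); 2 remain; assigned so far: [4, 5]

Answer: x4=T x5=F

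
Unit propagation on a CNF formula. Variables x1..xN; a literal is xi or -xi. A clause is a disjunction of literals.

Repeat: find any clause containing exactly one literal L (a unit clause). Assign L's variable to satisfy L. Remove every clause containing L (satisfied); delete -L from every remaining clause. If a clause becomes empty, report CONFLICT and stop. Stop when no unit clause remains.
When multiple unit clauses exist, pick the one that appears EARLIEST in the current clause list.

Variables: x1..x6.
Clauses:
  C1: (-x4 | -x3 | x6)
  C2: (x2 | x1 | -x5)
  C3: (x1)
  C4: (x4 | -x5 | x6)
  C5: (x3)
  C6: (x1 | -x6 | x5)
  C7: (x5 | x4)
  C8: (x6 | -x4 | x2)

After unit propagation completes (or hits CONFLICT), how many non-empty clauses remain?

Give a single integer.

Answer: 4

Derivation:
unit clause [1] forces x1=T; simplify:
  satisfied 3 clause(s); 5 remain; assigned so far: [1]
unit clause [3] forces x3=T; simplify:
  drop -3 from [-4, -3, 6] -> [-4, 6]
  satisfied 1 clause(s); 4 remain; assigned so far: [1, 3]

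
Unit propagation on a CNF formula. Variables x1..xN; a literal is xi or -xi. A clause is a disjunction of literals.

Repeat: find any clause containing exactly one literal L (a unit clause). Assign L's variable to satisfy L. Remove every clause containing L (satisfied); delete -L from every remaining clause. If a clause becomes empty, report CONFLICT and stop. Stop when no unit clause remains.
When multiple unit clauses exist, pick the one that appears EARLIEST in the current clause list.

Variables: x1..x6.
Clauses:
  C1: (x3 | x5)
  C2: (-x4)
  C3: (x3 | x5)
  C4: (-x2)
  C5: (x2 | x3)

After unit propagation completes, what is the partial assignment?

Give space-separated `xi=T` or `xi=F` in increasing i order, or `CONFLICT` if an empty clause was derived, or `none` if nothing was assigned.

Answer: x2=F x3=T x4=F

Derivation:
unit clause [-4] forces x4=F; simplify:
  satisfied 1 clause(s); 4 remain; assigned so far: [4]
unit clause [-2] forces x2=F; simplify:
  drop 2 from [2, 3] -> [3]
  satisfied 1 clause(s); 3 remain; assigned so far: [2, 4]
unit clause [3] forces x3=T; simplify:
  satisfied 3 clause(s); 0 remain; assigned so far: [2, 3, 4]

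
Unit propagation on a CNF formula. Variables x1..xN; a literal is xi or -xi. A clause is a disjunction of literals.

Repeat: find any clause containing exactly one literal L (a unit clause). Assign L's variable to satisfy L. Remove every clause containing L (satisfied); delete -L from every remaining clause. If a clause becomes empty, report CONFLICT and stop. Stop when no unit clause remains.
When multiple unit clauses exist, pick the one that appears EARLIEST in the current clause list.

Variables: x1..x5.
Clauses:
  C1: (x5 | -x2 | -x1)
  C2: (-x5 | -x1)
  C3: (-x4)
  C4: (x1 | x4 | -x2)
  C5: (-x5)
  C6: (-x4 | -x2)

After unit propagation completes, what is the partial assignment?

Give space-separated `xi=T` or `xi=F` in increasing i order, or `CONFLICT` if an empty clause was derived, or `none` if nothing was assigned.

Answer: x4=F x5=F

Derivation:
unit clause [-4] forces x4=F; simplify:
  drop 4 from [1, 4, -2] -> [1, -2]
  satisfied 2 clause(s); 4 remain; assigned so far: [4]
unit clause [-5] forces x5=F; simplify:
  drop 5 from [5, -2, -1] -> [-2, -1]
  satisfied 2 clause(s); 2 remain; assigned so far: [4, 5]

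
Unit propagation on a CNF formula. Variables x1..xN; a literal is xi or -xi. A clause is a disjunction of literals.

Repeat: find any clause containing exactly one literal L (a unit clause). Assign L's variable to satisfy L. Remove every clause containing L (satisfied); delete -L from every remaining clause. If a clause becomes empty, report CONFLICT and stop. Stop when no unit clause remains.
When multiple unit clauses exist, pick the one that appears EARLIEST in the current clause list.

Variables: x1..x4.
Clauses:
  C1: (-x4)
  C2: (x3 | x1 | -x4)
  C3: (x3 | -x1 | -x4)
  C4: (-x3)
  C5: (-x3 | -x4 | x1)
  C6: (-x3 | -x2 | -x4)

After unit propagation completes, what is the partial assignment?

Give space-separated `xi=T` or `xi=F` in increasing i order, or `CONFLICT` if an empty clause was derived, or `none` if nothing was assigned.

unit clause [-4] forces x4=F; simplify:
  satisfied 5 clause(s); 1 remain; assigned so far: [4]
unit clause [-3] forces x3=F; simplify:
  satisfied 1 clause(s); 0 remain; assigned so far: [3, 4]

Answer: x3=F x4=F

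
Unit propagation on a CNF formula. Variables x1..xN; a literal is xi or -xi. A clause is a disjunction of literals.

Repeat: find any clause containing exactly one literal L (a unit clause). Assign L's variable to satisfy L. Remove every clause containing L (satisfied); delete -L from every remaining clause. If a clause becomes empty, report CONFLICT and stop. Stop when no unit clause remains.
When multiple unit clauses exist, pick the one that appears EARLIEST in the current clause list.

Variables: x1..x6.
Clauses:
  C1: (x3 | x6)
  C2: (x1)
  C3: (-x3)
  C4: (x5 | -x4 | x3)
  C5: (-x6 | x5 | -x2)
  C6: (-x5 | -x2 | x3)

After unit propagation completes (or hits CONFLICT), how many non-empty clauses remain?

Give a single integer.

unit clause [1] forces x1=T; simplify:
  satisfied 1 clause(s); 5 remain; assigned so far: [1]
unit clause [-3] forces x3=F; simplify:
  drop 3 from [3, 6] -> [6]
  drop 3 from [5, -4, 3] -> [5, -4]
  drop 3 from [-5, -2, 3] -> [-5, -2]
  satisfied 1 clause(s); 4 remain; assigned so far: [1, 3]
unit clause [6] forces x6=T; simplify:
  drop -6 from [-6, 5, -2] -> [5, -2]
  satisfied 1 clause(s); 3 remain; assigned so far: [1, 3, 6]

Answer: 3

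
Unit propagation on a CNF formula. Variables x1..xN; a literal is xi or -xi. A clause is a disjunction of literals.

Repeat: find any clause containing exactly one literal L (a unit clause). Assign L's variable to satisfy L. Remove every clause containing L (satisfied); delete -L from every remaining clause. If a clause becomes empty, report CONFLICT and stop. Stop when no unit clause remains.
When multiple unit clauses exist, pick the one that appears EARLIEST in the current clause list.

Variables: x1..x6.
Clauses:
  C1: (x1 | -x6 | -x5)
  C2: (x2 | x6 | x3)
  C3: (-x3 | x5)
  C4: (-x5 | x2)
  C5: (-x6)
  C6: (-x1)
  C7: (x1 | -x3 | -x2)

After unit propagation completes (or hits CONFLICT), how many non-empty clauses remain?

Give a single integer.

Answer: 4

Derivation:
unit clause [-6] forces x6=F; simplify:
  drop 6 from [2, 6, 3] -> [2, 3]
  satisfied 2 clause(s); 5 remain; assigned so far: [6]
unit clause [-1] forces x1=F; simplify:
  drop 1 from [1, -3, -2] -> [-3, -2]
  satisfied 1 clause(s); 4 remain; assigned so far: [1, 6]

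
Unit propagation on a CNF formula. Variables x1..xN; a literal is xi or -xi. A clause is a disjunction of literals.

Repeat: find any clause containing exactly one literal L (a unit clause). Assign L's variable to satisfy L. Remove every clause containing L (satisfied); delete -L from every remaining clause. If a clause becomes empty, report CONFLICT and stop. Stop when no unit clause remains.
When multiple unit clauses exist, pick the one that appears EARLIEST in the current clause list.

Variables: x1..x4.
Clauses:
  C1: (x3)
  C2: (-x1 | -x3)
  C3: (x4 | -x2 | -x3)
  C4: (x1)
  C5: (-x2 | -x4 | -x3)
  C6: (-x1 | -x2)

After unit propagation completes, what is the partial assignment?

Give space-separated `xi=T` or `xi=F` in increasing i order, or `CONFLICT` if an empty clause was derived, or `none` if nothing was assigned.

Answer: CONFLICT

Derivation:
unit clause [3] forces x3=T; simplify:
  drop -3 from [-1, -3] -> [-1]
  drop -3 from [4, -2, -3] -> [4, -2]
  drop -3 from [-2, -4, -3] -> [-2, -4]
  satisfied 1 clause(s); 5 remain; assigned so far: [3]
unit clause [-1] forces x1=F; simplify:
  drop 1 from [1] -> [] (empty!)
  satisfied 2 clause(s); 3 remain; assigned so far: [1, 3]
CONFLICT (empty clause)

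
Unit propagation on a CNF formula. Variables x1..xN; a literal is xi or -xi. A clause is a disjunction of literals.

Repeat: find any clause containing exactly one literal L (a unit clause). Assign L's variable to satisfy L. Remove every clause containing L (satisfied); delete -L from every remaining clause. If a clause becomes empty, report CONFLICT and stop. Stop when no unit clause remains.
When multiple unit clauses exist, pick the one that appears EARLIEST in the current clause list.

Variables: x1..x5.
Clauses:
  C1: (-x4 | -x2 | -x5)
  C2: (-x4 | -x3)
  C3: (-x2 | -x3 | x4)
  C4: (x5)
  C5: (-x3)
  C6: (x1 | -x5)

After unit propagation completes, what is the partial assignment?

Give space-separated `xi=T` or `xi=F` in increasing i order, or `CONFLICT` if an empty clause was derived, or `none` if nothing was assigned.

unit clause [5] forces x5=T; simplify:
  drop -5 from [-4, -2, -5] -> [-4, -2]
  drop -5 from [1, -5] -> [1]
  satisfied 1 clause(s); 5 remain; assigned so far: [5]
unit clause [-3] forces x3=F; simplify:
  satisfied 3 clause(s); 2 remain; assigned so far: [3, 5]
unit clause [1] forces x1=T; simplify:
  satisfied 1 clause(s); 1 remain; assigned so far: [1, 3, 5]

Answer: x1=T x3=F x5=T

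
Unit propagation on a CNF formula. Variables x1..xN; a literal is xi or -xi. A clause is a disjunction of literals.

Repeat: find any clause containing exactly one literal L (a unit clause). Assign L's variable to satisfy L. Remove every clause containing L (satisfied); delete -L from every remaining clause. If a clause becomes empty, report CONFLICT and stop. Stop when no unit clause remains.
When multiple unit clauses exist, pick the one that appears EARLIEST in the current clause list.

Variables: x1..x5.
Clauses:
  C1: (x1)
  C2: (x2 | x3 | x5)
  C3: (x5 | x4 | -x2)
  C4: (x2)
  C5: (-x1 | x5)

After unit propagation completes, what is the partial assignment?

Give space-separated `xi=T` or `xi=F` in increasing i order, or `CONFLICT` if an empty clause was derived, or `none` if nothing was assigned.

Answer: x1=T x2=T x5=T

Derivation:
unit clause [1] forces x1=T; simplify:
  drop -1 from [-1, 5] -> [5]
  satisfied 1 clause(s); 4 remain; assigned so far: [1]
unit clause [2] forces x2=T; simplify:
  drop -2 from [5, 4, -2] -> [5, 4]
  satisfied 2 clause(s); 2 remain; assigned so far: [1, 2]
unit clause [5] forces x5=T; simplify:
  satisfied 2 clause(s); 0 remain; assigned so far: [1, 2, 5]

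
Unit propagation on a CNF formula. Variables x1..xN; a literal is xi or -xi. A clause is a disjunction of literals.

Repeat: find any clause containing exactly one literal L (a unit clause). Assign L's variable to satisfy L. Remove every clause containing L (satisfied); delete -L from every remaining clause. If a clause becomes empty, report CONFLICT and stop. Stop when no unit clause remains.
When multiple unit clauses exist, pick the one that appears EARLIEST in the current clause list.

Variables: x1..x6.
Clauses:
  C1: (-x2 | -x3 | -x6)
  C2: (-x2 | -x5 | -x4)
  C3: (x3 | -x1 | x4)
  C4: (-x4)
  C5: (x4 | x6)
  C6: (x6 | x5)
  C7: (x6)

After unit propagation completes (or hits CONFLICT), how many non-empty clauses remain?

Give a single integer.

Answer: 2

Derivation:
unit clause [-4] forces x4=F; simplify:
  drop 4 from [3, -1, 4] -> [3, -1]
  drop 4 from [4, 6] -> [6]
  satisfied 2 clause(s); 5 remain; assigned so far: [4]
unit clause [6] forces x6=T; simplify:
  drop -6 from [-2, -3, -6] -> [-2, -3]
  satisfied 3 clause(s); 2 remain; assigned so far: [4, 6]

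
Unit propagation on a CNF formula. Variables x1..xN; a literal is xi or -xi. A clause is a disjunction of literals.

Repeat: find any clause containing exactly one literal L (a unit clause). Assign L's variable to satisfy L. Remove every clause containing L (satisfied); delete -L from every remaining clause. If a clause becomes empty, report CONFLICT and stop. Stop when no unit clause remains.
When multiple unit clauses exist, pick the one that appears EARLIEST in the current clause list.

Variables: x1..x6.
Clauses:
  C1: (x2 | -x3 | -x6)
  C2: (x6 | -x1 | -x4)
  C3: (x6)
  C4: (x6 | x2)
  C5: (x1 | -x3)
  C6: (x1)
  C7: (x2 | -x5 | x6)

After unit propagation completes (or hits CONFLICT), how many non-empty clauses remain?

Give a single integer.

unit clause [6] forces x6=T; simplify:
  drop -6 from [2, -3, -6] -> [2, -3]
  satisfied 4 clause(s); 3 remain; assigned so far: [6]
unit clause [1] forces x1=T; simplify:
  satisfied 2 clause(s); 1 remain; assigned so far: [1, 6]

Answer: 1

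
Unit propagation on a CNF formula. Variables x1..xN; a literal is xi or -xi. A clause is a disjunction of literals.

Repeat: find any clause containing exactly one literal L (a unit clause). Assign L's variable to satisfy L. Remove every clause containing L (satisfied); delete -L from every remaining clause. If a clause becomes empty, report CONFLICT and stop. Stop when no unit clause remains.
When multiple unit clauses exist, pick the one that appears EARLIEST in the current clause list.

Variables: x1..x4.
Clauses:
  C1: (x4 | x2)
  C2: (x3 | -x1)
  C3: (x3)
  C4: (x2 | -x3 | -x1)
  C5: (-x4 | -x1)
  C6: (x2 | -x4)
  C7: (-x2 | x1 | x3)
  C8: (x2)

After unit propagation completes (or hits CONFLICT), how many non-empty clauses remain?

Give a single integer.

Answer: 1

Derivation:
unit clause [3] forces x3=T; simplify:
  drop -3 from [2, -3, -1] -> [2, -1]
  satisfied 3 clause(s); 5 remain; assigned so far: [3]
unit clause [2] forces x2=T; simplify:
  satisfied 4 clause(s); 1 remain; assigned so far: [2, 3]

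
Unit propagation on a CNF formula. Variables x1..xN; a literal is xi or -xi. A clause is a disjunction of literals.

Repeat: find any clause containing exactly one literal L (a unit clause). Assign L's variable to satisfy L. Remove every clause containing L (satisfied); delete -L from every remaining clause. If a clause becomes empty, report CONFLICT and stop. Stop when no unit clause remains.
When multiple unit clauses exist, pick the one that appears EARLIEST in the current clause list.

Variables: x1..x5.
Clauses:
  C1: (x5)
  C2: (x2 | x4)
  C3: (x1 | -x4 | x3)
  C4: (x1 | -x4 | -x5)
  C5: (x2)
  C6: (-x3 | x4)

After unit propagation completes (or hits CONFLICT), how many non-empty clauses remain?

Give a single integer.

Answer: 3

Derivation:
unit clause [5] forces x5=T; simplify:
  drop -5 from [1, -4, -5] -> [1, -4]
  satisfied 1 clause(s); 5 remain; assigned so far: [5]
unit clause [2] forces x2=T; simplify:
  satisfied 2 clause(s); 3 remain; assigned so far: [2, 5]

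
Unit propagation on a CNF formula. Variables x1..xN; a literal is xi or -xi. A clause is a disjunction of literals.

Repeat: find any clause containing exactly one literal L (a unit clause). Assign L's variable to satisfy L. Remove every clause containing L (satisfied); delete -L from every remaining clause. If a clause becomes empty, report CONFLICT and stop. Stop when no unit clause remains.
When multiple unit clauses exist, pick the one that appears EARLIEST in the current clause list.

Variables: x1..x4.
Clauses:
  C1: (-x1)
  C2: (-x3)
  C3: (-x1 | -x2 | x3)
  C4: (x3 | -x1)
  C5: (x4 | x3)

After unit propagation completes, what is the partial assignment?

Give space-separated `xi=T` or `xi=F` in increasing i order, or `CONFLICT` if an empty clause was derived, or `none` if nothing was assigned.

unit clause [-1] forces x1=F; simplify:
  satisfied 3 clause(s); 2 remain; assigned so far: [1]
unit clause [-3] forces x3=F; simplify:
  drop 3 from [4, 3] -> [4]
  satisfied 1 clause(s); 1 remain; assigned so far: [1, 3]
unit clause [4] forces x4=T; simplify:
  satisfied 1 clause(s); 0 remain; assigned so far: [1, 3, 4]

Answer: x1=F x3=F x4=T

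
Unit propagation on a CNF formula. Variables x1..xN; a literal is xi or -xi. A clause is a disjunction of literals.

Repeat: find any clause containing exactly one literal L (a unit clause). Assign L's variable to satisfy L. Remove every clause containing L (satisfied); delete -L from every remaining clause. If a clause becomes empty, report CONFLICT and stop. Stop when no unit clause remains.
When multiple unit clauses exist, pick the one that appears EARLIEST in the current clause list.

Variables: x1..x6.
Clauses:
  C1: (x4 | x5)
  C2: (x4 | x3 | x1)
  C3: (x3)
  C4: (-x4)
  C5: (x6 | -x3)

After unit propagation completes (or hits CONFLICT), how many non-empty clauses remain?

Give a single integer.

unit clause [3] forces x3=T; simplify:
  drop -3 from [6, -3] -> [6]
  satisfied 2 clause(s); 3 remain; assigned so far: [3]
unit clause [-4] forces x4=F; simplify:
  drop 4 from [4, 5] -> [5]
  satisfied 1 clause(s); 2 remain; assigned so far: [3, 4]
unit clause [5] forces x5=T; simplify:
  satisfied 1 clause(s); 1 remain; assigned so far: [3, 4, 5]
unit clause [6] forces x6=T; simplify:
  satisfied 1 clause(s); 0 remain; assigned so far: [3, 4, 5, 6]

Answer: 0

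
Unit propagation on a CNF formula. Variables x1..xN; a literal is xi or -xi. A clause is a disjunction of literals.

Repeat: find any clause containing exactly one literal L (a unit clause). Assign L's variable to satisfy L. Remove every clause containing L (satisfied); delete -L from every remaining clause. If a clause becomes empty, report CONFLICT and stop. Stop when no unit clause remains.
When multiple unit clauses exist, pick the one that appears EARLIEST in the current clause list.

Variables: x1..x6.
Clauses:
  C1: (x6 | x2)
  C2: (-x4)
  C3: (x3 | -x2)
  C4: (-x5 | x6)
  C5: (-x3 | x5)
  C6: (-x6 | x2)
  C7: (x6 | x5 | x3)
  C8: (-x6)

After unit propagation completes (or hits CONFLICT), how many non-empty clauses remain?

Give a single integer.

unit clause [-4] forces x4=F; simplify:
  satisfied 1 clause(s); 7 remain; assigned so far: [4]
unit clause [-6] forces x6=F; simplify:
  drop 6 from [6, 2] -> [2]
  drop 6 from [-5, 6] -> [-5]
  drop 6 from [6, 5, 3] -> [5, 3]
  satisfied 2 clause(s); 5 remain; assigned so far: [4, 6]
unit clause [2] forces x2=T; simplify:
  drop -2 from [3, -2] -> [3]
  satisfied 1 clause(s); 4 remain; assigned so far: [2, 4, 6]
unit clause [3] forces x3=T; simplify:
  drop -3 from [-3, 5] -> [5]
  satisfied 2 clause(s); 2 remain; assigned so far: [2, 3, 4, 6]
unit clause [-5] forces x5=F; simplify:
  drop 5 from [5] -> [] (empty!)
  satisfied 1 clause(s); 1 remain; assigned so far: [2, 3, 4, 5, 6]
CONFLICT (empty clause)

Answer: 0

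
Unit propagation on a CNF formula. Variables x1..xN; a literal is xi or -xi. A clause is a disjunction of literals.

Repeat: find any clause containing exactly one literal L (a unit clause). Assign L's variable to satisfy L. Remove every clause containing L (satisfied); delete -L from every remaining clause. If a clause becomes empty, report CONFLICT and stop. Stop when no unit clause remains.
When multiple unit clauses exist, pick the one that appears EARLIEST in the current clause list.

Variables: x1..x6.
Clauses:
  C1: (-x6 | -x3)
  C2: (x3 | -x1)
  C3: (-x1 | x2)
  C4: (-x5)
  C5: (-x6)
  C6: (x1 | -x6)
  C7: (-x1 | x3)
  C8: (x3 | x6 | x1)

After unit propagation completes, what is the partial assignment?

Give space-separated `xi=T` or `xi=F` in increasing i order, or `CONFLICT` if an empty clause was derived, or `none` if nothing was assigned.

unit clause [-5] forces x5=F; simplify:
  satisfied 1 clause(s); 7 remain; assigned so far: [5]
unit clause [-6] forces x6=F; simplify:
  drop 6 from [3, 6, 1] -> [3, 1]
  satisfied 3 clause(s); 4 remain; assigned so far: [5, 6]

Answer: x5=F x6=F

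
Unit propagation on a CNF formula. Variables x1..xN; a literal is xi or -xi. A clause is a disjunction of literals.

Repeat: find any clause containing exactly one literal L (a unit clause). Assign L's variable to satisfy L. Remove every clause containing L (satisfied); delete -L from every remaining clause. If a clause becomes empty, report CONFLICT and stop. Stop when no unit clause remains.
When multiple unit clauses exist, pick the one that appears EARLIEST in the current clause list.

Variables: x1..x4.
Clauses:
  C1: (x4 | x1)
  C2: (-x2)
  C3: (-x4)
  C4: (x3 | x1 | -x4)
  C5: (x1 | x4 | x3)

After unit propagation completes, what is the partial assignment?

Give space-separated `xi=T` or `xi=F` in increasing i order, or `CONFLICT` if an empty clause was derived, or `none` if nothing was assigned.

unit clause [-2] forces x2=F; simplify:
  satisfied 1 clause(s); 4 remain; assigned so far: [2]
unit clause [-4] forces x4=F; simplify:
  drop 4 from [4, 1] -> [1]
  drop 4 from [1, 4, 3] -> [1, 3]
  satisfied 2 clause(s); 2 remain; assigned so far: [2, 4]
unit clause [1] forces x1=T; simplify:
  satisfied 2 clause(s); 0 remain; assigned so far: [1, 2, 4]

Answer: x1=T x2=F x4=F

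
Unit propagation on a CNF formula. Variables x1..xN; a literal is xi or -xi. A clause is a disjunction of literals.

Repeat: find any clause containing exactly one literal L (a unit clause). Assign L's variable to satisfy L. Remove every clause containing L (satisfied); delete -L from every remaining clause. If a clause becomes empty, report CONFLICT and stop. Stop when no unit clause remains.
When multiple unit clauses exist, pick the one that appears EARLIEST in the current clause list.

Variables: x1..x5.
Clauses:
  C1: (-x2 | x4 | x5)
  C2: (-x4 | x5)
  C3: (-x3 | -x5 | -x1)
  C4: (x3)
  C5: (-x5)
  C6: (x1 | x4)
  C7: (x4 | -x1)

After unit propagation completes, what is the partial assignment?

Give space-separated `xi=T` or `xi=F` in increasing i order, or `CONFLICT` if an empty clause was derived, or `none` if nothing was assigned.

unit clause [3] forces x3=T; simplify:
  drop -3 from [-3, -5, -1] -> [-5, -1]
  satisfied 1 clause(s); 6 remain; assigned so far: [3]
unit clause [-5] forces x5=F; simplify:
  drop 5 from [-2, 4, 5] -> [-2, 4]
  drop 5 from [-4, 5] -> [-4]
  satisfied 2 clause(s); 4 remain; assigned so far: [3, 5]
unit clause [-4] forces x4=F; simplify:
  drop 4 from [-2, 4] -> [-2]
  drop 4 from [1, 4] -> [1]
  drop 4 from [4, -1] -> [-1]
  satisfied 1 clause(s); 3 remain; assigned so far: [3, 4, 5]
unit clause [-2] forces x2=F; simplify:
  satisfied 1 clause(s); 2 remain; assigned so far: [2, 3, 4, 5]
unit clause [1] forces x1=T; simplify:
  drop -1 from [-1] -> [] (empty!)
  satisfied 1 clause(s); 1 remain; assigned so far: [1, 2, 3, 4, 5]
CONFLICT (empty clause)

Answer: CONFLICT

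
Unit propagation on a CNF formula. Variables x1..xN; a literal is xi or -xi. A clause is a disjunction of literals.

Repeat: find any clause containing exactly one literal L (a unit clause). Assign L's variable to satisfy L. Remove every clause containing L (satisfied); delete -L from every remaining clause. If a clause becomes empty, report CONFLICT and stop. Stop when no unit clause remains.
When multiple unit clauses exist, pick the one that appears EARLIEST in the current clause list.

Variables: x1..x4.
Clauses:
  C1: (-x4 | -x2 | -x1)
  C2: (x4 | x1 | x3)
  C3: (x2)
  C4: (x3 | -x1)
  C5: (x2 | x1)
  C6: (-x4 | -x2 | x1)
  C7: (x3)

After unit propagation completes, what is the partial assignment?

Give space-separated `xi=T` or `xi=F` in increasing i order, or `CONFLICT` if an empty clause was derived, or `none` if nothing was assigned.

unit clause [2] forces x2=T; simplify:
  drop -2 from [-4, -2, -1] -> [-4, -1]
  drop -2 from [-4, -2, 1] -> [-4, 1]
  satisfied 2 clause(s); 5 remain; assigned so far: [2]
unit clause [3] forces x3=T; simplify:
  satisfied 3 clause(s); 2 remain; assigned so far: [2, 3]

Answer: x2=T x3=T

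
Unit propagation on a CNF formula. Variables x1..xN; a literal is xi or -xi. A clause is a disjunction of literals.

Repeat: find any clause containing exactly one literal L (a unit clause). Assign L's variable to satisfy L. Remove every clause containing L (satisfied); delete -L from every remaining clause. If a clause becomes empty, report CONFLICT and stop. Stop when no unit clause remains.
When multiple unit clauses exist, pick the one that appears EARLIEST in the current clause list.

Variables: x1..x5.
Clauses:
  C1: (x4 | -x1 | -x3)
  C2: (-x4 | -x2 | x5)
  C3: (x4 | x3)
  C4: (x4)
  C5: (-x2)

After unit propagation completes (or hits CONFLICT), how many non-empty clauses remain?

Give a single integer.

Answer: 0

Derivation:
unit clause [4] forces x4=T; simplify:
  drop -4 from [-4, -2, 5] -> [-2, 5]
  satisfied 3 clause(s); 2 remain; assigned so far: [4]
unit clause [-2] forces x2=F; simplify:
  satisfied 2 clause(s); 0 remain; assigned so far: [2, 4]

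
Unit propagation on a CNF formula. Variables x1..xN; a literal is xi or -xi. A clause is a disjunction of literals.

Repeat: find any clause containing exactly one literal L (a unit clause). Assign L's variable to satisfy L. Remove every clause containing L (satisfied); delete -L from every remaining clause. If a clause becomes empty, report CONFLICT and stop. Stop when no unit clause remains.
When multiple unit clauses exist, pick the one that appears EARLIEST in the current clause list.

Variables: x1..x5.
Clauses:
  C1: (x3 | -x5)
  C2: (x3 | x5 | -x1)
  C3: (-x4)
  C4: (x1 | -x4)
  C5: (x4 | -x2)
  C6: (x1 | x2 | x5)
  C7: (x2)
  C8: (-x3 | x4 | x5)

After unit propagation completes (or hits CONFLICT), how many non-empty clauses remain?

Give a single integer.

Answer: 4

Derivation:
unit clause [-4] forces x4=F; simplify:
  drop 4 from [4, -2] -> [-2]
  drop 4 from [-3, 4, 5] -> [-3, 5]
  satisfied 2 clause(s); 6 remain; assigned so far: [4]
unit clause [-2] forces x2=F; simplify:
  drop 2 from [1, 2, 5] -> [1, 5]
  drop 2 from [2] -> [] (empty!)
  satisfied 1 clause(s); 5 remain; assigned so far: [2, 4]
CONFLICT (empty clause)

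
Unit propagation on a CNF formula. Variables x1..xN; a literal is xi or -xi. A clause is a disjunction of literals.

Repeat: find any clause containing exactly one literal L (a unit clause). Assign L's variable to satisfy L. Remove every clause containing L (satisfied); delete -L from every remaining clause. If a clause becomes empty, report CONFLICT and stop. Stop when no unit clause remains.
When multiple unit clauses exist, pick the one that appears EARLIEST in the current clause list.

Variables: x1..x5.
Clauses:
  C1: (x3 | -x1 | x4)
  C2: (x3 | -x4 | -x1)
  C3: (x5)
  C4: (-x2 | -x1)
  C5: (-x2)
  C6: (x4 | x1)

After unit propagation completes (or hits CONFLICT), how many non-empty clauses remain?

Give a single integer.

Answer: 3

Derivation:
unit clause [5] forces x5=T; simplify:
  satisfied 1 clause(s); 5 remain; assigned so far: [5]
unit clause [-2] forces x2=F; simplify:
  satisfied 2 clause(s); 3 remain; assigned so far: [2, 5]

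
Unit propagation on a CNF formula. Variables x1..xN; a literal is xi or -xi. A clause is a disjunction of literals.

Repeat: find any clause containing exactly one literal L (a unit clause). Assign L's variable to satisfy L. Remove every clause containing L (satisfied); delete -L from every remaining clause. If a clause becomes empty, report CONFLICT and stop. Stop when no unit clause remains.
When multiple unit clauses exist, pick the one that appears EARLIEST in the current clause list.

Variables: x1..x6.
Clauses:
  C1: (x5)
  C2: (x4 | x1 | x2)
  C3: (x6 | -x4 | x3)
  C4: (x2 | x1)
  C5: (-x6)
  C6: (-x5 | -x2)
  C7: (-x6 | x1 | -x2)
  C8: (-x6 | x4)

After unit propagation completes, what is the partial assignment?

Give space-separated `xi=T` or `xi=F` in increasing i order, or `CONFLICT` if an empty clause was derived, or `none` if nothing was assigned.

Answer: x1=T x2=F x5=T x6=F

Derivation:
unit clause [5] forces x5=T; simplify:
  drop -5 from [-5, -2] -> [-2]
  satisfied 1 clause(s); 7 remain; assigned so far: [5]
unit clause [-6] forces x6=F; simplify:
  drop 6 from [6, -4, 3] -> [-4, 3]
  satisfied 3 clause(s); 4 remain; assigned so far: [5, 6]
unit clause [-2] forces x2=F; simplify:
  drop 2 from [4, 1, 2] -> [4, 1]
  drop 2 from [2, 1] -> [1]
  satisfied 1 clause(s); 3 remain; assigned so far: [2, 5, 6]
unit clause [1] forces x1=T; simplify:
  satisfied 2 clause(s); 1 remain; assigned so far: [1, 2, 5, 6]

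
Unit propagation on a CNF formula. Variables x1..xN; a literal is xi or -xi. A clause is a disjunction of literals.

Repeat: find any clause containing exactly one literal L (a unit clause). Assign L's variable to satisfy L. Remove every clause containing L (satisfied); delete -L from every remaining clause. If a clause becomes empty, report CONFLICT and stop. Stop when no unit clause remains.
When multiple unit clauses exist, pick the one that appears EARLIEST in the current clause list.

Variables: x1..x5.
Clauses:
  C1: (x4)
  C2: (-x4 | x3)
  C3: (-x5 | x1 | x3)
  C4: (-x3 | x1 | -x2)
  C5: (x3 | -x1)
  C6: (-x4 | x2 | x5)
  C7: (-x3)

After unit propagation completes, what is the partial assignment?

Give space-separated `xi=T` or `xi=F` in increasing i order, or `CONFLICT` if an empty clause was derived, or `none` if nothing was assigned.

Answer: CONFLICT

Derivation:
unit clause [4] forces x4=T; simplify:
  drop -4 from [-4, 3] -> [3]
  drop -4 from [-4, 2, 5] -> [2, 5]
  satisfied 1 clause(s); 6 remain; assigned so far: [4]
unit clause [3] forces x3=T; simplify:
  drop -3 from [-3, 1, -2] -> [1, -2]
  drop -3 from [-3] -> [] (empty!)
  satisfied 3 clause(s); 3 remain; assigned so far: [3, 4]
CONFLICT (empty clause)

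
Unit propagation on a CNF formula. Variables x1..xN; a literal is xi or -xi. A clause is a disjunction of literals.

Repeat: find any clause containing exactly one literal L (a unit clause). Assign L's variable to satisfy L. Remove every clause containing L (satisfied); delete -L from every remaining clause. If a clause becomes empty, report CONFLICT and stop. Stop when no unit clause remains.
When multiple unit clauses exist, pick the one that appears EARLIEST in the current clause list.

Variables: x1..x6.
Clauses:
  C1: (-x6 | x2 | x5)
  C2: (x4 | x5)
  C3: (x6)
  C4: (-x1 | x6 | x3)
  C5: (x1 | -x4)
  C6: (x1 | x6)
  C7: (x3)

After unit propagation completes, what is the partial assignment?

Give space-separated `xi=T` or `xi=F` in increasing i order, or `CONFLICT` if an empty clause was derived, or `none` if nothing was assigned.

unit clause [6] forces x6=T; simplify:
  drop -6 from [-6, 2, 5] -> [2, 5]
  satisfied 3 clause(s); 4 remain; assigned so far: [6]
unit clause [3] forces x3=T; simplify:
  satisfied 1 clause(s); 3 remain; assigned so far: [3, 6]

Answer: x3=T x6=T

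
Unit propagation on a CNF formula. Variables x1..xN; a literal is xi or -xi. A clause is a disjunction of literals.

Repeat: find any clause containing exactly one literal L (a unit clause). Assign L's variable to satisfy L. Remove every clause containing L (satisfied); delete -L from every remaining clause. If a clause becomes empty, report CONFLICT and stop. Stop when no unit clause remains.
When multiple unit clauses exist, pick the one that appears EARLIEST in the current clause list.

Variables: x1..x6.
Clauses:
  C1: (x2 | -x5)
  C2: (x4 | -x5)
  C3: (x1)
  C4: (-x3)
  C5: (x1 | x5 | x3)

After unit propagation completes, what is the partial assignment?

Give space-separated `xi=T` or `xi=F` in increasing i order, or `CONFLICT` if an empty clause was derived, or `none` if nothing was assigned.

Answer: x1=T x3=F

Derivation:
unit clause [1] forces x1=T; simplify:
  satisfied 2 clause(s); 3 remain; assigned so far: [1]
unit clause [-3] forces x3=F; simplify:
  satisfied 1 clause(s); 2 remain; assigned so far: [1, 3]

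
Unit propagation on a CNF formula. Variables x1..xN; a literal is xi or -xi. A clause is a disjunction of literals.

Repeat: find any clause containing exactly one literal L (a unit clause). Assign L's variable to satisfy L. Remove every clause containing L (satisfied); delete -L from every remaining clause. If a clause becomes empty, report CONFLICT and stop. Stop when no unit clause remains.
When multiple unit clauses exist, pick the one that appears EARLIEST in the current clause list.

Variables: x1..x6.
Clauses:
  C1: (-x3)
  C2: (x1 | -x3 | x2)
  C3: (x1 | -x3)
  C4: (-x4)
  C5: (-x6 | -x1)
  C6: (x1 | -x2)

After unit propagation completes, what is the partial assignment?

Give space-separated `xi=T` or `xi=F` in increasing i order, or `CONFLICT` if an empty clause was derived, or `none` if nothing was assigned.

Answer: x3=F x4=F

Derivation:
unit clause [-3] forces x3=F; simplify:
  satisfied 3 clause(s); 3 remain; assigned so far: [3]
unit clause [-4] forces x4=F; simplify:
  satisfied 1 clause(s); 2 remain; assigned so far: [3, 4]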